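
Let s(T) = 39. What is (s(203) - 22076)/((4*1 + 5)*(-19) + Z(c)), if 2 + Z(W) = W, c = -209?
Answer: 22037/382 ≈ 57.688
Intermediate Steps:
Z(W) = -2 + W
(s(203) - 22076)/((4*1 + 5)*(-19) + Z(c)) = (39 - 22076)/((4*1 + 5)*(-19) + (-2 - 209)) = -22037/((4 + 5)*(-19) - 211) = -22037/(9*(-19) - 211) = -22037/(-171 - 211) = -22037/(-382) = -22037*(-1/382) = 22037/382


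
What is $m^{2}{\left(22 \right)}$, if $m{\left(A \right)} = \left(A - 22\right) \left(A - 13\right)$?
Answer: $0$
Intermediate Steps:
$m{\left(A \right)} = \left(-22 + A\right) \left(-13 + A\right)$
$m^{2}{\left(22 \right)} = \left(286 + 22^{2} - 770\right)^{2} = \left(286 + 484 - 770\right)^{2} = 0^{2} = 0$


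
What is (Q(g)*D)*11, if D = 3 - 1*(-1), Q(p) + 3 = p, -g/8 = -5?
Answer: 1628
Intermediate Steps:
g = 40 (g = -8*(-5) = 40)
Q(p) = -3 + p
D = 4 (D = 3 + 1 = 4)
(Q(g)*D)*11 = ((-3 + 40)*4)*11 = (37*4)*11 = 148*11 = 1628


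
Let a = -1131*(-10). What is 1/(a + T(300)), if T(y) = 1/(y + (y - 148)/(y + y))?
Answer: 22519/254689965 ≈ 8.8417e-5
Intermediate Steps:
T(y) = 1/(y + (-148 + y)/(2*y)) (T(y) = 1/(y + (-148 + y)/((2*y))) = 1/(y + (-148 + y)*(1/(2*y))) = 1/(y + (-148 + y)/(2*y)))
a = 11310
1/(a + T(300)) = 1/(11310 + 2*300/(-148 + 300 + 2*300²)) = 1/(11310 + 2*300/(-148 + 300 + 2*90000)) = 1/(11310 + 2*300/(-148 + 300 + 180000)) = 1/(11310 + 2*300/180152) = 1/(11310 + 2*300*(1/180152)) = 1/(11310 + 75/22519) = 1/(254689965/22519) = 22519/254689965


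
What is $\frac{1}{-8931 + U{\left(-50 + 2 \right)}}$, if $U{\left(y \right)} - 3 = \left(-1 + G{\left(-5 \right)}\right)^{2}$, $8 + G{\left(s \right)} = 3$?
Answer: $- \frac{1}{8892} \approx -0.00011246$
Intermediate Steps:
$G{\left(s \right)} = -5$ ($G{\left(s \right)} = -8 + 3 = -5$)
$U{\left(y \right)} = 39$ ($U{\left(y \right)} = 3 + \left(-1 - 5\right)^{2} = 3 + \left(-6\right)^{2} = 3 + 36 = 39$)
$\frac{1}{-8931 + U{\left(-50 + 2 \right)}} = \frac{1}{-8931 + 39} = \frac{1}{-8892} = - \frac{1}{8892}$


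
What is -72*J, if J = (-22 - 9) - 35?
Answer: 4752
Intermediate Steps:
J = -66 (J = -31 - 35 = -66)
-72*J = -72*(-66) = 4752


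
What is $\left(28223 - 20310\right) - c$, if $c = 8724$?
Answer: $-811$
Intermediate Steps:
$\left(28223 - 20310\right) - c = \left(28223 - 20310\right) - 8724 = 7913 - 8724 = -811$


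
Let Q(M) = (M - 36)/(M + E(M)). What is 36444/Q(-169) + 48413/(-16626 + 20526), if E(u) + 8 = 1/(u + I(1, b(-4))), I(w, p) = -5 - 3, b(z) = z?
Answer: 296982646247/9434100 ≈ 31480.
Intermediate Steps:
I(w, p) = -8
E(u) = -8 + 1/(-8 + u) (E(u) = -8 + 1/(u - 8) = -8 + 1/(-8 + u))
Q(M) = (-36 + M)/(M + (65 - 8*M)/(-8 + M)) (Q(M) = (M - 36)/(M + (65 - 8*M)/(-8 + M)) = (-36 + M)/(M + (65 - 8*M)/(-8 + M)))
36444/Q(-169) + 48413/(-16626 + 20526) = 36444/(((-36 - 169)*(-8 - 169)/(65 - 8*(-169) - 169*(-8 - 169)))) + 48413/(-16626 + 20526) = 36444/((-205*(-177)/(65 + 1352 - 169*(-177)))) + 48413/3900 = 36444/((-205*(-177)/(65 + 1352 + 29913))) + 48413*(1/3900) = 36444/((-205*(-177)/31330)) + 48413/3900 = 36444/(((1/31330)*(-205)*(-177))) + 48413/3900 = 36444/(7257/6266) + 48413/3900 = 36444*(6266/7257) + 48413/3900 = 76119368/2419 + 48413/3900 = 296982646247/9434100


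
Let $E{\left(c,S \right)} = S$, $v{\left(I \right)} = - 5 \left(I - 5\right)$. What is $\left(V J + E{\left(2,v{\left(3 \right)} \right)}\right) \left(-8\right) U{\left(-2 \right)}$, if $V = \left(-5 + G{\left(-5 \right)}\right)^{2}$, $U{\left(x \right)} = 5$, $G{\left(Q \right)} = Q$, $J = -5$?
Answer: $19600$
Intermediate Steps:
$v{\left(I \right)} = 25 - 5 I$ ($v{\left(I \right)} = - 5 \left(-5 + I\right) = 25 - 5 I$)
$V = 100$ ($V = \left(-5 - 5\right)^{2} = \left(-10\right)^{2} = 100$)
$\left(V J + E{\left(2,v{\left(3 \right)} \right)}\right) \left(-8\right) U{\left(-2 \right)} = \left(100 \left(-5\right) + \left(25 - 15\right)\right) \left(-8\right) 5 = \left(-500 + \left(25 - 15\right)\right) \left(-8\right) 5 = \left(-500 + 10\right) \left(-8\right) 5 = \left(-490\right) \left(-8\right) 5 = 3920 \cdot 5 = 19600$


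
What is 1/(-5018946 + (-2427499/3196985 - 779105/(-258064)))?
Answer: -825026737040/4140762777423063351 ≈ -1.9925e-7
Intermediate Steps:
1/(-5018946 + (-2427499/3196985 - 779105/(-258064))) = 1/(-5018946 + (-2427499*1/3196985 - 779105*(-1/258064))) = 1/(-5018946 + (-2427499/3196985 + 779105/258064)) = 1/(-5018946 + 1864336896489/825026737040) = 1/(-4140762777423063351/825026737040) = -825026737040/4140762777423063351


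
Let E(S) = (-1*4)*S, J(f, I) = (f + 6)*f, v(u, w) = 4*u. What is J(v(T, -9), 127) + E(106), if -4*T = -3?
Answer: -397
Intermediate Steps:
T = ¾ (T = -¼*(-3) = ¾ ≈ 0.75000)
J(f, I) = f*(6 + f) (J(f, I) = (6 + f)*f = f*(6 + f))
E(S) = -4*S
J(v(T, -9), 127) + E(106) = (4*(¾))*(6 + 4*(¾)) - 4*106 = 3*(6 + 3) - 424 = 3*9 - 424 = 27 - 424 = -397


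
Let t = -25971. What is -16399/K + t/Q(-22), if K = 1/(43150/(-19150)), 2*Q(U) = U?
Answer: 15056600/383 ≈ 39312.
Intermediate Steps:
Q(U) = U/2
K = -383/863 (K = 1/(43150*(-1/19150)) = 1/(-863/383) = -383/863 ≈ -0.44380)
-16399/K + t/Q(-22) = -16399/(-383/863) - 25971/((½)*(-22)) = -16399*(-863/383) - 25971/(-11) = 14152337/383 - 25971*(-1/11) = 14152337/383 + 2361 = 15056600/383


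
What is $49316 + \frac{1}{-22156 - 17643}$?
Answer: $\frac{1962727483}{39799} \approx 49316.0$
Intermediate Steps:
$49316 + \frac{1}{-22156 - 17643} = 49316 + \frac{1}{-39799} = 49316 - \frac{1}{39799} = \frac{1962727483}{39799}$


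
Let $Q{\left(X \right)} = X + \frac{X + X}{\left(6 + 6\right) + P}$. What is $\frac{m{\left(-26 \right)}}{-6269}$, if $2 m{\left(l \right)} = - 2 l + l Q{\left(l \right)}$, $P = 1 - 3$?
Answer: $- \frac{2158}{31345} \approx -0.068847$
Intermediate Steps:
$P = -2$ ($P = 1 - 3 = -2$)
$Q{\left(X \right)} = \frac{6 X}{5}$ ($Q{\left(X \right)} = X + \frac{X + X}{\left(6 + 6\right) - 2} = X + \frac{2 X}{12 - 2} = X + \frac{2 X}{10} = X + 2 X \frac{1}{10} = X + \frac{X}{5} = \frac{6 X}{5}$)
$m{\left(l \right)} = - l + \frac{3 l^{2}}{5}$ ($m{\left(l \right)} = \frac{- 2 l + l \frac{6 l}{5}}{2} = \frac{- 2 l + \frac{6 l^{2}}{5}}{2} = - l + \frac{3 l^{2}}{5}$)
$\frac{m{\left(-26 \right)}}{-6269} = \frac{\frac{1}{5} \left(-26\right) \left(-5 + 3 \left(-26\right)\right)}{-6269} = \frac{1}{5} \left(-26\right) \left(-5 - 78\right) \left(- \frac{1}{6269}\right) = \frac{1}{5} \left(-26\right) \left(-83\right) \left(- \frac{1}{6269}\right) = \frac{2158}{5} \left(- \frac{1}{6269}\right) = - \frac{2158}{31345}$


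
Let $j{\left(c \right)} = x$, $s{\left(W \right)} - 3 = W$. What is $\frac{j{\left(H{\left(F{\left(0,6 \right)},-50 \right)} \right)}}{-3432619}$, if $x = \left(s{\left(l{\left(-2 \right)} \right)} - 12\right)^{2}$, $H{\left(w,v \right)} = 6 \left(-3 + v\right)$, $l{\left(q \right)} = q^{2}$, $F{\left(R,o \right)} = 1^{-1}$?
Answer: $- \frac{25}{3432619} \approx -7.2831 \cdot 10^{-6}$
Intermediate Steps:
$F{\left(R,o \right)} = 1$
$H{\left(w,v \right)} = -18 + 6 v$
$s{\left(W \right)} = 3 + W$
$x = 25$ ($x = \left(\left(3 + \left(-2\right)^{2}\right) - 12\right)^{2} = \left(\left(3 + 4\right) - 12\right)^{2} = \left(7 - 12\right)^{2} = \left(-5\right)^{2} = 25$)
$j{\left(c \right)} = 25$
$\frac{j{\left(H{\left(F{\left(0,6 \right)},-50 \right)} \right)}}{-3432619} = \frac{25}{-3432619} = 25 \left(- \frac{1}{3432619}\right) = - \frac{25}{3432619}$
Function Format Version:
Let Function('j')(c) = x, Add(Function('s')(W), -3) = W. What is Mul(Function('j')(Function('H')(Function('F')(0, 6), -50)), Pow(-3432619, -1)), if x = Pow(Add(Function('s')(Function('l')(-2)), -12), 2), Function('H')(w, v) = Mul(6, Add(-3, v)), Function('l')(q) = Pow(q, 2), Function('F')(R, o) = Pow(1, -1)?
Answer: Rational(-25, 3432619) ≈ -7.2831e-6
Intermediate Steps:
Function('F')(R, o) = 1
Function('H')(w, v) = Add(-18, Mul(6, v))
Function('s')(W) = Add(3, W)
x = 25 (x = Pow(Add(Add(3, Pow(-2, 2)), -12), 2) = Pow(Add(Add(3, 4), -12), 2) = Pow(Add(7, -12), 2) = Pow(-5, 2) = 25)
Function('j')(c) = 25
Mul(Function('j')(Function('H')(Function('F')(0, 6), -50)), Pow(-3432619, -1)) = Mul(25, Pow(-3432619, -1)) = Mul(25, Rational(-1, 3432619)) = Rational(-25, 3432619)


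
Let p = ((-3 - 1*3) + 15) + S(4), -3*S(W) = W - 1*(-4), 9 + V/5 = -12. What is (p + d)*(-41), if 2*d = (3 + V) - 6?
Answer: 5863/3 ≈ 1954.3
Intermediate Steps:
V = -105 (V = -45 + 5*(-12) = -45 - 60 = -105)
S(W) = -4/3 - W/3 (S(W) = -(W - 1*(-4))/3 = -(W + 4)/3 = -(4 + W)/3 = -4/3 - W/3)
p = 19/3 (p = ((-3 - 1*3) + 15) + (-4/3 - ⅓*4) = ((-3 - 3) + 15) + (-4/3 - 4/3) = (-6 + 15) - 8/3 = 9 - 8/3 = 19/3 ≈ 6.3333)
d = -54 (d = ((3 - 105) - 6)/2 = (-102 - 6)/2 = (½)*(-108) = -54)
(p + d)*(-41) = (19/3 - 54)*(-41) = -143/3*(-41) = 5863/3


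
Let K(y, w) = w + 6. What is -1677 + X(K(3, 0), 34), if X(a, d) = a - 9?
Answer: -1680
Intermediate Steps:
K(y, w) = 6 + w
X(a, d) = -9 + a
-1677 + X(K(3, 0), 34) = -1677 + (-9 + (6 + 0)) = -1677 + (-9 + 6) = -1677 - 3 = -1680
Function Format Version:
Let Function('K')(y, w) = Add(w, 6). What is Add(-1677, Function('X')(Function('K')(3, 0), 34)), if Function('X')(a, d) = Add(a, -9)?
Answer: -1680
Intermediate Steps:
Function('K')(y, w) = Add(6, w)
Function('X')(a, d) = Add(-9, a)
Add(-1677, Function('X')(Function('K')(3, 0), 34)) = Add(-1677, Add(-9, Add(6, 0))) = Add(-1677, Add(-9, 6)) = Add(-1677, -3) = -1680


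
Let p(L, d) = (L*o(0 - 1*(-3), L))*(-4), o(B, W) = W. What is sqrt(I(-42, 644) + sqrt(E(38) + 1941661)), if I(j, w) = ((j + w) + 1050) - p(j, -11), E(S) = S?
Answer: sqrt(8708 + sqrt(1941699)) ≈ 100.51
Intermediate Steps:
p(L, d) = -4*L**2 (p(L, d) = (L*L)*(-4) = L**2*(-4) = -4*L**2)
I(j, w) = 1050 + j + w + 4*j**2 (I(j, w) = ((j + w) + 1050) - (-4)*j**2 = (1050 + j + w) + 4*j**2 = 1050 + j + w + 4*j**2)
sqrt(I(-42, 644) + sqrt(E(38) + 1941661)) = sqrt((1050 - 42 + 644 + 4*(-42)**2) + sqrt(38 + 1941661)) = sqrt((1050 - 42 + 644 + 4*1764) + sqrt(1941699)) = sqrt((1050 - 42 + 644 + 7056) + sqrt(1941699)) = sqrt(8708 + sqrt(1941699))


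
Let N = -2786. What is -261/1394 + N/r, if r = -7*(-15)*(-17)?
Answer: 28721/20910 ≈ 1.3736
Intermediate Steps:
r = -1785 (r = 105*(-17) = -1785)
-261/1394 + N/r = -261/1394 - 2786/(-1785) = -261*1/1394 - 2786*(-1/1785) = -261/1394 + 398/255 = 28721/20910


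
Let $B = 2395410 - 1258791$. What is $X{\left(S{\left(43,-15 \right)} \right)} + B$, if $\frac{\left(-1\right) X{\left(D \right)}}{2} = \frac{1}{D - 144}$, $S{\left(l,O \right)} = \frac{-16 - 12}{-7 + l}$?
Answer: $\frac{1481014575}{1303} \approx 1.1366 \cdot 10^{6}$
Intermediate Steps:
$S{\left(l,O \right)} = - \frac{28}{-7 + l}$
$X{\left(D \right)} = - \frac{2}{-144 + D}$ ($X{\left(D \right)} = - \frac{2}{D - 144} = - \frac{2}{-144 + D}$)
$B = 1136619$ ($B = 2395410 - 1258791 = 1136619$)
$X{\left(S{\left(43,-15 \right)} \right)} + B = - \frac{2}{-144 - \frac{28}{-7 + 43}} + 1136619 = - \frac{2}{-144 - \frac{28}{36}} + 1136619 = - \frac{2}{-144 - \frac{7}{9}} + 1136619 = - \frac{2}{- \frac{1303}{9}} + 1136619 = \left(-2\right) \left(- \frac{9}{1303}\right) + 1136619 = \frac{18}{1303} + 1136619 = \frac{1481014575}{1303}$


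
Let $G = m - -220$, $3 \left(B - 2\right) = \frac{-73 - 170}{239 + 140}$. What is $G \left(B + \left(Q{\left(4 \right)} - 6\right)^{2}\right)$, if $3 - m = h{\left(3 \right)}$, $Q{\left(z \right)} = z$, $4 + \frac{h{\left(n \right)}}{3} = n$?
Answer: $\frac{495618}{379} \approx 1307.7$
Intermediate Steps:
$h{\left(n \right)} = -12 + 3 n$
$m = 6$ ($m = 3 - \left(-12 + 3 \cdot 3\right) = 3 - \left(-12 + 9\right) = 3 - -3 = 3 + 3 = 6$)
$B = \frac{677}{379}$ ($B = 2 + \frac{\left(-73 - 170\right) \frac{1}{239 + 140}}{3} = 2 + \frac{\left(-243\right) \frac{1}{379}}{3} = 2 + \frac{1}{3} \left(- \frac{243}{379}\right) = 2 - \frac{81}{379} = \frac{677}{379} \approx 1.7863$)
$G = 226$ ($G = 6 - -220 = 6 + 220 = 226$)
$G \left(B + \left(Q{\left(4 \right)} - 6\right)^{2}\right) = 226 \left(\frac{677}{379} + \left(4 - 6\right)^{2}\right) = 226 \left(\frac{677}{379} + \left(-2\right)^{2}\right) = 226 \left(\frac{677}{379} + 4\right) = 226 \cdot \frac{2193}{379} = \frac{495618}{379}$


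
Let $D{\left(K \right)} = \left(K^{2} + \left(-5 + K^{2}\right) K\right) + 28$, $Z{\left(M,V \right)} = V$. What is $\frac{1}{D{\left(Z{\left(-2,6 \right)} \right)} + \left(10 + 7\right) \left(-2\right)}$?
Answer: $\frac{1}{216} \approx 0.0046296$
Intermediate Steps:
$D{\left(K \right)} = 28 + K^{2} + K \left(-5 + K^{2}\right)$ ($D{\left(K \right)} = \left(K^{2} + K \left(-5 + K^{2}\right)\right) + 28 = 28 + K^{2} + K \left(-5 + K^{2}\right)$)
$\frac{1}{D{\left(Z{\left(-2,6 \right)} \right)} + \left(10 + 7\right) \left(-2\right)} = \frac{1}{\left(28 + 6^{2} + 6^{3} - 30\right) + \left(10 + 7\right) \left(-2\right)} = \frac{1}{\left(28 + 36 + 216 - 30\right) + 17 \left(-2\right)} = \frac{1}{250 - 34} = \frac{1}{216}$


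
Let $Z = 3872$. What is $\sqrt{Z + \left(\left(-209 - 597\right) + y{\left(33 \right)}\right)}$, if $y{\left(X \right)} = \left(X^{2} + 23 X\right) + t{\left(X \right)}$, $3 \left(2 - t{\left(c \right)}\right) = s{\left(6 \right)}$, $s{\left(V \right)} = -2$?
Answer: $\frac{5 \sqrt{1770}}{3} \approx 70.119$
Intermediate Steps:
$t{\left(c \right)} = \frac{8}{3}$ ($t{\left(c \right)} = 2 - - \frac{2}{3} = 2 + \frac{2}{3} = \frac{8}{3}$)
$y{\left(X \right)} = \frac{8}{3} + X^{2} + 23 X$ ($y{\left(X \right)} = \left(X^{2} + 23 X\right) + \frac{8}{3} = \frac{8}{3} + X^{2} + 23 X$)
$\sqrt{Z + \left(\left(-209 - 597\right) + y{\left(33 \right)}\right)} = \sqrt{3872 + \left(\left(-209 - 597\right) + \left(\frac{8}{3} + 33^{2} + 23 \cdot 33\right)\right)} = \sqrt{3872 + \left(-806 + \left(\frac{8}{3} + 1089 + 759\right)\right)} = \sqrt{3872 + \left(-806 + \frac{5552}{3}\right)} = \sqrt{3872 + \frac{3134}{3}} = \sqrt{\frac{14750}{3}} = \frac{5 \sqrt{1770}}{3}$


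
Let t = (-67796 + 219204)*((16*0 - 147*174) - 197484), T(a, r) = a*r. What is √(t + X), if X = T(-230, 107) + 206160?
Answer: I*√33773189746 ≈ 1.8377e+5*I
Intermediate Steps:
t = -33773371296 (t = 151408*((0 - 25578) - 197484) = 151408*(-25578 - 197484) = 151408*(-223062) = -33773371296)
X = 181550 (X = -230*107 + 206160 = -24610 + 206160 = 181550)
√(t + X) = √(-33773371296 + 181550) = √(-33773189746) = I*√33773189746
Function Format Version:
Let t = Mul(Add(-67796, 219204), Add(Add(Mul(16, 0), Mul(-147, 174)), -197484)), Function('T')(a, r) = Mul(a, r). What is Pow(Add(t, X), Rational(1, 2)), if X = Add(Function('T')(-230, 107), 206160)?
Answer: Mul(I, Pow(33773189746, Rational(1, 2))) ≈ Mul(1.8377e+5, I)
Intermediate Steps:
t = -33773371296 (t = Mul(151408, Add(Add(0, -25578), -197484)) = Mul(151408, Add(-25578, -197484)) = Mul(151408, -223062) = -33773371296)
X = 181550 (X = Add(Mul(-230, 107), 206160) = Add(-24610, 206160) = 181550)
Pow(Add(t, X), Rational(1, 2)) = Pow(Add(-33773371296, 181550), Rational(1, 2)) = Pow(-33773189746, Rational(1, 2)) = Mul(I, Pow(33773189746, Rational(1, 2)))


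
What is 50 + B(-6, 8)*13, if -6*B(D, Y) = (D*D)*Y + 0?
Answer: -574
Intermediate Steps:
B(D, Y) = -Y*D**2/6 (B(D, Y) = -((D*D)*Y + 0)/6 = -(D**2*Y + 0)/6 = -(Y*D**2 + 0)/6 = -Y*D**2/6)
50 + B(-6, 8)*13 = 50 - 1/6*8*(-6)**2*13 = 50 - 1/6*8*36*13 = 50 - 48*13 = 50 - 624 = -574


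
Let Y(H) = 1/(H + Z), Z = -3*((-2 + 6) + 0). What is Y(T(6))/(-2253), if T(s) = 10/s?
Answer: 1/23281 ≈ 4.2953e-5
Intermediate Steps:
Z = -12 (Z = -3*(4 + 0) = -3*4 = -12)
Y(H) = 1/(-12 + H) (Y(H) = 1/(H - 12) = 1/(-12 + H))
Y(T(6))/(-2253) = 1/(-12 + 10/6*(-2253)) = -1/2253/(-12 + 10*(⅙)) = -1/2253/(-12 + 5/3) = -1/2253/(-31/3) = -3/31*(-1/2253) = 1/23281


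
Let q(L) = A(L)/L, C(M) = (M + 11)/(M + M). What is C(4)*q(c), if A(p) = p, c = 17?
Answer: 15/8 ≈ 1.8750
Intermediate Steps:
C(M) = (11 + M)/(2*M) (C(M) = (11 + M)/((2*M)) = (11 + M)*(1/(2*M)) = (11 + M)/(2*M))
q(L) = 1 (q(L) = L/L = 1)
C(4)*q(c) = ((½)*(11 + 4)/4)*1 = ((½)*(¼)*15)*1 = (15/8)*1 = 15/8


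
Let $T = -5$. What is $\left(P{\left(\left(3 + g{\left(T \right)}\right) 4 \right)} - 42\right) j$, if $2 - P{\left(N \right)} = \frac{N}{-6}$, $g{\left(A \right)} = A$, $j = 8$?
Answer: $- \frac{992}{3} \approx -330.67$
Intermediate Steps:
$P{\left(N \right)} = 2 + \frac{N}{6}$ ($P{\left(N \right)} = 2 - \frac{N}{-6} = 2 - N \left(- \frac{1}{6}\right) = 2 - - \frac{N}{6} = 2 + \frac{N}{6}$)
$\left(P{\left(\left(3 + g{\left(T \right)}\right) 4 \right)} - 42\right) j = \left(\left(2 + \frac{\left(3 - 5\right) 4}{6}\right) - 42\right) 8 = \left(\left(2 + \frac{\left(-2\right) 4}{6}\right) - 42\right) 8 = \left(\left(2 + \frac{1}{6} \left(-8\right)\right) - 42\right) 8 = \left(\left(2 - \frac{4}{3}\right) - 42\right) 8 = \left(\frac{2}{3} - 42\right) 8 = \left(- \frac{124}{3}\right) 8 = - \frac{992}{3}$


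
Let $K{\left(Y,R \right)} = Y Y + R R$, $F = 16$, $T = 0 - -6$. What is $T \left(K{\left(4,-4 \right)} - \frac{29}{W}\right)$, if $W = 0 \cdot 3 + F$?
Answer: $\frac{1449}{8} \approx 181.13$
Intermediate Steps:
$T = 6$ ($T = 0 + 6 = 6$)
$W = 16$ ($W = 0 \cdot 3 + 16 = 0 + 16 = 16$)
$K{\left(Y,R \right)} = R^{2} + Y^{2}$ ($K{\left(Y,R \right)} = Y^{2} + R^{2} = R^{2} + Y^{2}$)
$T \left(K{\left(4,-4 \right)} - \frac{29}{W}\right) = 6 \left(\left(\left(-4\right)^{2} + 4^{2}\right) - \frac{29}{16}\right) = 6 \left(\left(16 + 16\right) - \frac{29}{16}\right) = 6 \left(32 - \frac{29}{16}\right) = 6 \cdot \frac{483}{16} = \frac{1449}{8}$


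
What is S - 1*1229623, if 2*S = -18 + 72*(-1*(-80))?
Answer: -1226752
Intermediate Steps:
S = 2871 (S = (-18 + 72*(-1*(-80)))/2 = (-18 + 72*80)/2 = (-18 + 5760)/2 = (1/2)*5742 = 2871)
S - 1*1229623 = 2871 - 1*1229623 = 2871 - 1229623 = -1226752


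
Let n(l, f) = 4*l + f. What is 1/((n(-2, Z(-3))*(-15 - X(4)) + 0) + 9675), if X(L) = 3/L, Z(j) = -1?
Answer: 4/39267 ≈ 0.00010187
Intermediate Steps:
n(l, f) = f + 4*l
1/((n(-2, Z(-3))*(-15 - X(4)) + 0) + 9675) = 1/(((-1 + 4*(-2))*(-15 - 3/4) + 0) + 9675) = 1/(((-1 - 8)*(-15 - 3/4) + 0) + 9675) = 1/((-9*(-15 - 1*¾) + 0) + 9675) = 1/((-9*(-15 - ¾) + 0) + 9675) = 1/((-9*(-63/4) + 0) + 9675) = 1/((567/4 + 0) + 9675) = 1/(567/4 + 9675) = 1/(39267/4) = 4/39267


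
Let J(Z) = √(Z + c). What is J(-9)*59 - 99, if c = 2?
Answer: -99 + 59*I*√7 ≈ -99.0 + 156.1*I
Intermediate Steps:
J(Z) = √(2 + Z) (J(Z) = √(Z + 2) = √(2 + Z))
J(-9)*59 - 99 = √(2 - 9)*59 - 99 = √(-7)*59 - 99 = (I*√7)*59 - 99 = 59*I*√7 - 99 = -99 + 59*I*√7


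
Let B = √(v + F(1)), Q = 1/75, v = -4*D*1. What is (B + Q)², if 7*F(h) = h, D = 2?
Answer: -309368/39375 + 2*I*√385/525 ≈ -7.857 + 0.074748*I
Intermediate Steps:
F(h) = h/7
v = -8 (v = -4*2*1 = -8*1 = -8)
Q = 1/75 ≈ 0.013333
B = I*√385/7 (B = √(-8 + (⅐)*1) = √(-8 + ⅐) = √(-55/7) = I*√385/7 ≈ 2.8031*I)
(B + Q)² = (I*√385/7 + 1/75)² = (1/75 + I*√385/7)²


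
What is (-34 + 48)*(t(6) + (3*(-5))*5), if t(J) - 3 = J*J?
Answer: -504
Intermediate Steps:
t(J) = 3 + J**2 (t(J) = 3 + J*J = 3 + J**2)
(-34 + 48)*(t(6) + (3*(-5))*5) = (-34 + 48)*((3 + 6**2) + (3*(-5))*5) = 14*((3 + 36) - 15*5) = 14*(39 - 75) = 14*(-36) = -504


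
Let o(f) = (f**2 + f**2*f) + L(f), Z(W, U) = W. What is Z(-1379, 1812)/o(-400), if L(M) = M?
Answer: 1379/63840400 ≈ 2.1601e-5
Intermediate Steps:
o(f) = f + f**2 + f**3 (o(f) = (f**2 + f**2*f) + f = (f**2 + f**3) + f = f + f**2 + f**3)
Z(-1379, 1812)/o(-400) = -1379*(-1/(400*(1 - 400 + (-400)**2))) = -1379*(-1/(400*(1 - 400 + 160000))) = -1379/((-400*159601)) = -1379/(-63840400) = -1379*(-1/63840400) = 1379/63840400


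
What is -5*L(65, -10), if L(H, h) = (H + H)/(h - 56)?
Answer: 325/33 ≈ 9.8485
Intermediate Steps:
L(H, h) = 2*H/(-56 + h) (L(H, h) = (2*H)/(-56 + h) = 2*H/(-56 + h))
-5*L(65, -10) = -10*65/(-56 - 10) = -10*65/(-66) = -10*65*(-1)/66 = -5*(-65/33) = 325/33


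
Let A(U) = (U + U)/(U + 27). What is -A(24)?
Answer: -16/17 ≈ -0.94118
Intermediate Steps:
A(U) = 2*U/(27 + U) (A(U) = (2*U)/(27 + U) = 2*U/(27 + U))
-A(24) = -2*24/(27 + 24) = -2*24/51 = -1*16/17 = -16/17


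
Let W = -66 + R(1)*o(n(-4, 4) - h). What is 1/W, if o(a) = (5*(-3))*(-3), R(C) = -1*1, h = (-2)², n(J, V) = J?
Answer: -1/111 ≈ -0.0090090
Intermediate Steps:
h = 4
R(C) = -1
o(a) = 45 (o(a) = -15*(-3) = 45)
W = -111 (W = -66 - 1*45 = -66 - 45 = -111)
1/W = 1/(-111) = -1/111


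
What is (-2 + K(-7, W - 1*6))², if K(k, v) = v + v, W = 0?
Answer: 196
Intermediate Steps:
K(k, v) = 2*v
(-2 + K(-7, W - 1*6))² = (-2 + 2*(0 - 1*6))² = (-2 + 2*(0 - 6))² = (-2 + 2*(-6))² = (-2 - 12)² = (-14)² = 196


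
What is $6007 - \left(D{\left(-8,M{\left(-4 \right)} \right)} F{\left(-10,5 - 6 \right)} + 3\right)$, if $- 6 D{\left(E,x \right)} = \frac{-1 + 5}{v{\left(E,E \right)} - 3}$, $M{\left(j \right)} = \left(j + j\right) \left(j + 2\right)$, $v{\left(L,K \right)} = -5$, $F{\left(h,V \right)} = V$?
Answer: $\frac{72049}{12} \approx 6004.1$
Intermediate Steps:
$M{\left(j \right)} = 2 j \left(2 + j\right)$
$D{\left(E,x \right)} = \frac{1}{12}$ ($D{\left(E,x \right)} = - \frac{\left(-1 + 5\right) \frac{1}{-5 - 3}}{6} = - \frac{4 \frac{1}{-8}}{6} = - \frac{4 \left(- \frac{1}{8}\right)}{6} = \left(- \frac{1}{6}\right) \left(- \frac{1}{2}\right) = \frac{1}{12}$)
$6007 - \left(D{\left(-8,M{\left(-4 \right)} \right)} F{\left(-10,5 - 6 \right)} + 3\right) = 6007 - \left(\frac{5 - 6}{12} + 3\right) = 6007 - \left(\frac{1}{12} \left(-1\right) + 3\right) = 6007 - \left(- \frac{1}{12} + 3\right) = 6007 - \frac{35}{12} = \frac{72049}{12}$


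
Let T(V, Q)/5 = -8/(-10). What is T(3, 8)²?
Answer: 16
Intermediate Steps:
T(V, Q) = 4 (T(V, Q) = 5*(-8/(-10)) = 5*(-8*(-⅒)) = 5*(⅘) = 4)
T(3, 8)² = 4² = 16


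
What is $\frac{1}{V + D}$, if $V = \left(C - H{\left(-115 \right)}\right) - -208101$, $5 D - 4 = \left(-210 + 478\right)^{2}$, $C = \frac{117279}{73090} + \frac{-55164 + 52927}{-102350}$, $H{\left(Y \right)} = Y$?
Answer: $\frac{374038075}{83254601544819} \approx 4.4927 \cdot 10^{-6}$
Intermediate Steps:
$C = \frac{608350399}{374038075}$ ($C = 117279 \cdot \frac{1}{73090} - - \frac{2237}{102350} = \frac{117279}{73090} + \frac{2237}{102350} = \frac{608350399}{374038075} \approx 1.6264$)
$D = \frac{71828}{5}$ ($D = \frac{4}{5} + \frac{\left(-210 + 478\right)^{2}}{5} = \frac{4}{5} + \frac{268^{2}}{5} = \frac{4}{5} + \frac{1}{5} \cdot 71824 = \frac{4}{5} + \frac{71824}{5} = \frac{71828}{5} \approx 14366.0$)
$V = \frac{77881320174599}{374038075}$ ($V = \left(\frac{608350399}{374038075} - -115\right) - -208101 = \left(\frac{608350399}{374038075} + 115\right) + 208101 = \frac{43622729024}{374038075} + 208101 = \frac{77881320174599}{374038075} \approx 2.0822 \cdot 10^{5}$)
$\frac{1}{V + D} = \frac{1}{\frac{77881320174599}{374038075} + \frac{71828}{5}} = \frac{1}{\frac{83254601544819}{374038075}} = \frac{374038075}{83254601544819}$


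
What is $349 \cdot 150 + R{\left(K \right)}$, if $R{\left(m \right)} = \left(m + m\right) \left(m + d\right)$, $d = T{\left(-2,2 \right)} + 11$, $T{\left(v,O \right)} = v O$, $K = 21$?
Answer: $53526$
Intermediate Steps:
$T{\left(v,O \right)} = O v$
$d = 7$ ($d = 2 \left(-2\right) + 11 = -4 + 11 = 7$)
$R{\left(m \right)} = 2 m \left(7 + m\right)$ ($R{\left(m \right)} = \left(m + m\right) \left(m + 7\right) = 2 m \left(7 + m\right)$)
$349 \cdot 150 + R{\left(K \right)} = 349 \cdot 150 + 2 \cdot 21 \left(7 + 21\right) = 52350 + 2 \cdot 21 \cdot 28 = 52350 + 1176 = 53526$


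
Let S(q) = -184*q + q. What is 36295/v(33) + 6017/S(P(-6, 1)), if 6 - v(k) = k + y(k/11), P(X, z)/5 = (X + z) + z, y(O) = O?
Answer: -1473991/1220 ≈ -1208.2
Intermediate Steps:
P(X, z) = 5*X + 10*z (P(X, z) = 5*((X + z) + z) = 5*(X + 2*z) = 5*X + 10*z)
v(k) = 6 - 12*k/11 (v(k) = 6 - (k + k/11) = 6 - 12*k/11)
S(q) = -183*q
36295/v(33) + 6017/S(P(-6, 1)) = 36295/(6 - 12/11*33) + 6017/((-183*(5*(-6) + 10*1))) = 36295/(6 - 36) + 6017/((-183*(-30 + 10))) = 36295/(-30) + 6017/((-183*(-20))) = 36295*(-1/30) + 6017/3660 = -7259/6 + 6017*(1/3660) = -7259/6 + 6017/3660 = -1473991/1220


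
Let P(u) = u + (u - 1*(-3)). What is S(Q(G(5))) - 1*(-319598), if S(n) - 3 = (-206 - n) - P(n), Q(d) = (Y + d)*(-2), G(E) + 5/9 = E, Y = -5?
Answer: 958166/3 ≈ 3.1939e+5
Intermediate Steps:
P(u) = 3 + 2*u (P(u) = u + (u + 3) = u + (3 + u) = 3 + 2*u)
G(E) = -5/9 + E
Q(d) = 10 - 2*d (Q(d) = (-5 + d)*(-2) = 10 - 2*d)
S(n) = -206 - 3*n (S(n) = 3 + ((-206 - n) - (3 + 2*n)) = 3 + ((-206 - n) + (-3 - 2*n)) = 3 + (-209 - 3*n) = -206 - 3*n)
S(Q(G(5))) - 1*(-319598) = (-206 - 3*(10 - 2*(-5/9 + 5))) - 1*(-319598) = (-206 - 3*(10 - 2*40/9)) + 319598 = (-206 - 3*(10 - 80/9)) + 319598 = (-206 - 3*10/9) + 319598 = (-206 - 10/3) + 319598 = -628/3 + 319598 = 958166/3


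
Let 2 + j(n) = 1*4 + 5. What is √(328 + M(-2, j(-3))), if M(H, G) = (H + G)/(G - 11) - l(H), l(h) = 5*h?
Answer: √1347/2 ≈ 18.351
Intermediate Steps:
j(n) = 7 (j(n) = -2 + (1*4 + 5) = -2 + (4 + 5) = -2 + 9 = 7)
M(H, G) = -5*H + (G + H)/(-11 + G) (M(H, G) = (H + G)/(G - 11) - 5*H = (G + H)/(-11 + G) - 5*H = -5*H + (G + H)/(-11 + G))
√(328 + M(-2, j(-3))) = √(328 + (7 + 56*(-2) - 5*7*(-2))/(-11 + 7)) = √(328 + (7 - 112 + 70)/(-4)) = √(328 - ¼*(-35)) = √(328 + 35/4) = √(1347/4) = √1347/2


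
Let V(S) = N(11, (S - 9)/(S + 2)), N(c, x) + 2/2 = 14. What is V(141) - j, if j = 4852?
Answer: -4839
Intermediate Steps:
N(c, x) = 13 (N(c, x) = -1 + 14 = 13)
V(S) = 13
V(141) - j = 13 - 1*4852 = 13 - 4852 = -4839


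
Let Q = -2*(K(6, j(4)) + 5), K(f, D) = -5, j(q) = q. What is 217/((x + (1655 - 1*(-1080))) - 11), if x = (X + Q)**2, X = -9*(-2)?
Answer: 217/3048 ≈ 0.071194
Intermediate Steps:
Q = 0 (Q = -2*(-5 + 5) = -2*0 = 0)
X = 18
x = 324 (x = (18 + 0)**2 = 18**2 = 324)
217/((x + (1655 - 1*(-1080))) - 11) = 217/((324 + (1655 - 1*(-1080))) - 11) = 217/((324 + (1655 + 1080)) - 11) = 217/((324 + 2735) - 11) = 217/(3059 - 11) = 217/3048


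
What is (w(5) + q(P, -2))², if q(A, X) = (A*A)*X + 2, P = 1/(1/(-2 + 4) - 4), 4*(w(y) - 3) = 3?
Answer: 1199025/38416 ≈ 31.212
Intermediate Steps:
w(y) = 15/4 (w(y) = 3 + (¼)*3 = 3 + ¾ = 15/4)
P = -2/7 (P = 1/(1/2 - 4) = 1/(½ - 4) = 1/(-7/2) = -2/7 ≈ -0.28571)
q(A, X) = 2 + X*A² (q(A, X) = A²*X + 2 = X*A² + 2 = 2 + X*A²)
(w(5) + q(P, -2))² = (15/4 + (2 - 2*(-2/7)²))² = (15/4 + (2 - 2*4/49))² = (15/4 + (2 - 8/49))² = (15/4 + 90/49)² = (1095/196)² = 1199025/38416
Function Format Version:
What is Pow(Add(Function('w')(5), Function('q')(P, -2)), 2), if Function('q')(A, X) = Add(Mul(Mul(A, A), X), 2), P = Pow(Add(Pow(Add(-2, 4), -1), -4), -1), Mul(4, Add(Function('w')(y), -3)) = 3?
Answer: Rational(1199025, 38416) ≈ 31.212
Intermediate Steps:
Function('w')(y) = Rational(15, 4) (Function('w')(y) = Add(3, Mul(Rational(1, 4), 3)) = Add(3, Rational(3, 4)) = Rational(15, 4))
P = Rational(-2, 7) (P = Pow(Add(Pow(2, -1), -4), -1) = Pow(Add(Rational(1, 2), -4), -1) = Pow(Rational(-7, 2), -1) = Rational(-2, 7) ≈ -0.28571)
Function('q')(A, X) = Add(2, Mul(X, Pow(A, 2))) (Function('q')(A, X) = Add(Mul(Pow(A, 2), X), 2) = Add(Mul(X, Pow(A, 2)), 2) = Add(2, Mul(X, Pow(A, 2))))
Pow(Add(Function('w')(5), Function('q')(P, -2)), 2) = Pow(Add(Rational(15, 4), Add(2, Mul(-2, Pow(Rational(-2, 7), 2)))), 2) = Pow(Add(Rational(15, 4), Add(2, Mul(-2, Rational(4, 49)))), 2) = Pow(Add(Rational(15, 4), Add(2, Rational(-8, 49))), 2) = Pow(Add(Rational(15, 4), Rational(90, 49)), 2) = Pow(Rational(1095, 196), 2) = Rational(1199025, 38416)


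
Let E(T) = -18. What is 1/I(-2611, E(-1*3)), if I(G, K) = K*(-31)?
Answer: 1/558 ≈ 0.0017921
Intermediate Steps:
I(G, K) = -31*K
1/I(-2611, E(-1*3)) = 1/(-31*(-18)) = 1/558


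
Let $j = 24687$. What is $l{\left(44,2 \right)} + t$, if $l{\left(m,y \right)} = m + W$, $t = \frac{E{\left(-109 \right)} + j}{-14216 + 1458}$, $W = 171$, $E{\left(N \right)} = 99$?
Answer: $\frac{1359092}{6379} \approx 213.06$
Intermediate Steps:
$t = - \frac{12393}{6379}$ ($t = \frac{99 + 24687}{-14216 + 1458} = \frac{24786}{-12758} = 24786 \left(- \frac{1}{12758}\right) = - \frac{12393}{6379} \approx -1.9428$)
$l{\left(m,y \right)} = 171 + m$ ($l{\left(m,y \right)} = m + 171 = 171 + m$)
$l{\left(44,2 \right)} + t = \left(171 + 44\right) - \frac{12393}{6379} = 215 - \frac{12393}{6379} = \frac{1359092}{6379}$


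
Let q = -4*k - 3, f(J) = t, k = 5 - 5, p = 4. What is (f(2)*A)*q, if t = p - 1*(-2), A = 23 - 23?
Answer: 0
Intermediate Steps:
k = 0
A = 0
t = 6 (t = 4 - 1*(-2) = 4 + 2 = 6)
f(J) = 6
q = -3 (q = -4*0 - 3 = 0 - 3 = -3)
(f(2)*A)*q = (6*0)*(-3) = 0*(-3) = 0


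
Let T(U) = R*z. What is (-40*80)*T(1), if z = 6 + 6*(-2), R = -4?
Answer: -76800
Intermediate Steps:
z = -6 (z = 6 - 12 = -6)
T(U) = 24 (T(U) = -4*(-6) = 24)
(-40*80)*T(1) = -40*80*24 = -3200*24 = -76800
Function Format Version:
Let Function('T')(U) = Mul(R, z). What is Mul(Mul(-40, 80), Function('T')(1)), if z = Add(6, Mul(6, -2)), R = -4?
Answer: -76800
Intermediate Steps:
z = -6 (z = Add(6, -12) = -6)
Function('T')(U) = 24 (Function('T')(U) = Mul(-4, -6) = 24)
Mul(Mul(-40, 80), Function('T')(1)) = Mul(Mul(-40, 80), 24) = Mul(-3200, 24) = -76800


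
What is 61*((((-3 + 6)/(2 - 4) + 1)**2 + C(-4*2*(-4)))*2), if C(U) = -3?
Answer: -671/2 ≈ -335.50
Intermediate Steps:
61*((((-3 + 6)/(2 - 4) + 1)**2 + C(-4*2*(-4)))*2) = 61*((((-3 + 6)/(2 - 4) + 1)**2 - 3)*2) = 61*(((3/(-2) + 1)**2 - 3)*2) = 61*(((3*(-1/2) + 1)**2 - 3)*2) = 61*(((-3/2 + 1)**2 - 3)*2) = 61*(((-1/2)**2 - 3)*2) = 61*((1/4 - 3)*2) = 61*(-11/4*2) = 61*(-11/2) = -671/2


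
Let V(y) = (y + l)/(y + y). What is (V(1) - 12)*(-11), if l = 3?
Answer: 110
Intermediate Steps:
V(y) = (3 + y)/(2*y) (V(y) = (y + 3)/(y + y) = (3 + y)/((2*y)) = (3 + y)*(1/(2*y)) = (3 + y)/(2*y))
(V(1) - 12)*(-11) = ((1/2)*(3 + 1)/1 - 12)*(-11) = ((1/2)*1*4 - 12)*(-11) = (2 - 12)*(-11) = -10*(-11) = 110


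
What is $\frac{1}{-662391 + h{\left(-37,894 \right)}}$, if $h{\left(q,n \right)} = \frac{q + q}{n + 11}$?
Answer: $- \frac{905}{599463929} \approx -1.5097 \cdot 10^{-6}$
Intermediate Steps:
$h{\left(q,n \right)} = \frac{2 q}{11 + n}$
$\frac{1}{-662391 + h{\left(-37,894 \right)}} = \frac{1}{-662391 + 2 \left(-37\right) \frac{1}{11 + 894}} = \frac{1}{-662391 + 2 \left(-37\right) \frac{1}{905}} = \frac{1}{-662391 - \frac{74}{905}} = \frac{1}{- \frac{599463929}{905}} = - \frac{905}{599463929}$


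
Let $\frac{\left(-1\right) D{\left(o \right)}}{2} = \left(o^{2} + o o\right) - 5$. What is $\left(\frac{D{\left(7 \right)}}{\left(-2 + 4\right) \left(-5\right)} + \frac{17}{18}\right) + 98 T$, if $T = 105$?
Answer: $\frac{927859}{90} \approx 10310.0$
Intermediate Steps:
$D{\left(o \right)} = 10 - 4 o^{2}$ ($D{\left(o \right)} = - 2 \left(\left(o^{2} + o o\right) - 5\right) = - 2 \left(\left(o^{2} + o^{2}\right) - 5\right) = - 2 \left(2 o^{2} - 5\right) = - 2 \left(-5 + 2 o^{2}\right) = 10 - 4 o^{2}$)
$\left(\frac{D{\left(7 \right)}}{\left(-2 + 4\right) \left(-5\right)} + \frac{17}{18}\right) + 98 T = \left(\frac{10 - 4 \cdot 7^{2}}{\left(-2 + 4\right) \left(-5\right)} + \frac{17}{18}\right) + 98 \cdot 105 = \left(\frac{10 - 196}{2 \left(-5\right)} + 17 \cdot \frac{1}{18}\right) + 10290 = \left(\frac{10 - 196}{-10} + \frac{17}{18}\right) + 10290 = \left(\left(-186\right) \left(- \frac{1}{10}\right) + \frac{17}{18}\right) + 10290 = \left(\frac{93}{5} + \frac{17}{18}\right) + 10290 = \frac{1759}{90} + 10290 = \frac{927859}{90}$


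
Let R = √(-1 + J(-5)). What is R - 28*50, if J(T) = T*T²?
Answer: -1400 + 3*I*√14 ≈ -1400.0 + 11.225*I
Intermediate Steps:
J(T) = T³
R = 3*I*√14 (R = √(-1 + (-5)³) = √(-1 - 125) = √(-126) = 3*I*√14 ≈ 11.225*I)
R - 28*50 = 3*I*√14 - 28*50 = 3*I*√14 - 1400 = -1400 + 3*I*√14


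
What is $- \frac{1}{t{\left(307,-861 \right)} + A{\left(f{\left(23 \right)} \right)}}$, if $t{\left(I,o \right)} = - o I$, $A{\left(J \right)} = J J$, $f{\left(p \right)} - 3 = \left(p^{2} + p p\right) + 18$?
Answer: $- \frac{1}{1428568} \approx -7.0 \cdot 10^{-7}$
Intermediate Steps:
$f{\left(p \right)} = 21 + 2 p^{2}$ ($f{\left(p \right)} = 3 + \left(\left(p^{2} + p p\right) + 18\right) = 3 + \left(\left(p^{2} + p^{2}\right) + 18\right) = 3 + \left(2 p^{2} + 18\right) = 3 + \left(18 + 2 p^{2}\right) = 21 + 2 p^{2}$)
$A{\left(J \right)} = J^{2}$
$t{\left(I,o \right)} = - I o$
$- \frac{1}{t{\left(307,-861 \right)} + A{\left(f{\left(23 \right)} \right)}} = - \frac{1}{\left(-1\right) 307 \left(-861\right) + \left(21 + 2 \cdot 23^{2}\right)^{2}} = - \frac{1}{264327 + \left(21 + 2 \cdot 529\right)^{2}} = - \frac{1}{264327 + \left(21 + 1058\right)^{2}} = - \frac{1}{264327 + 1079^{2}} = - \frac{1}{264327 + 1164241} = - \frac{1}{1428568}$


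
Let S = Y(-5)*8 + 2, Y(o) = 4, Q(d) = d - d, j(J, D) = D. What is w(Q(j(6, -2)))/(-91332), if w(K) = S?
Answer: -17/45666 ≈ -0.00037227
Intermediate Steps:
Q(d) = 0
S = 34 (S = 4*8 + 2 = 32 + 2 = 34)
w(K) = 34
w(Q(j(6, -2)))/(-91332) = 34/(-91332) = 34*(-1/91332) = -17/45666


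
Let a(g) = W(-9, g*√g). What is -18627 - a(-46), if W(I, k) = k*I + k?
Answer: -18627 - 368*I*√46 ≈ -18627.0 - 2495.9*I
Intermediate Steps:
W(I, k) = k + I*k (W(I, k) = I*k + k = k + I*k)
a(g) = -8*g^(3/2) (a(g) = (g*√g)*(1 - 9) = g^(3/2)*(-8) = -8*g^(3/2))
-18627 - a(-46) = -18627 - (-8)*(-46)^(3/2) = -18627 - (-8)*(-46*I*√46) = -18627 - 368*I*√46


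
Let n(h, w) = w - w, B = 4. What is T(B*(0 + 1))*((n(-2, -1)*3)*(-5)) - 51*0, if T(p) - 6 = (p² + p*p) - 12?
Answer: 0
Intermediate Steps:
n(h, w) = 0
T(p) = -6 + 2*p² (T(p) = 6 + ((p² + p*p) - 12) = 6 + ((p² + p²) - 12) = 6 + (2*p² - 12) = 6 + (-12 + 2*p²) = -6 + 2*p²)
T(B*(0 + 1))*((n(-2, -1)*3)*(-5)) - 51*0 = (-6 + 2*(4*(0 + 1))²)*((0*3)*(-5)) - 51*0 = (-6 + 2*(4*1)²)*(0*(-5)) + 0 = (-6 + 2*4²)*0 + 0 = (-6 + 2*16)*0 + 0 = (-6 + 32)*0 + 0 = 26*0 + 0 = 0 + 0 = 0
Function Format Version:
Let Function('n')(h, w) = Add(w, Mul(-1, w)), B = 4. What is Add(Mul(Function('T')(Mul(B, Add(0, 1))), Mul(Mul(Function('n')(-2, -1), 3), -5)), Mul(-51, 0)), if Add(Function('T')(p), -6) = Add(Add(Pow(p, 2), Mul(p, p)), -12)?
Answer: 0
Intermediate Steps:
Function('n')(h, w) = 0
Function('T')(p) = Add(-6, Mul(2, Pow(p, 2))) (Function('T')(p) = Add(6, Add(Add(Pow(p, 2), Mul(p, p)), -12)) = Add(6, Add(Add(Pow(p, 2), Pow(p, 2)), -12)) = Add(6, Add(Mul(2, Pow(p, 2)), -12)) = Add(6, Add(-12, Mul(2, Pow(p, 2)))) = Add(-6, Mul(2, Pow(p, 2))))
Add(Mul(Function('T')(Mul(B, Add(0, 1))), Mul(Mul(Function('n')(-2, -1), 3), -5)), Mul(-51, 0)) = Add(Mul(Add(-6, Mul(2, Pow(Mul(4, Add(0, 1)), 2))), Mul(Mul(0, 3), -5)), Mul(-51, 0)) = Add(Mul(Add(-6, Mul(2, Pow(Mul(4, 1), 2))), Mul(0, -5)), 0) = Add(Mul(Add(-6, Mul(2, Pow(4, 2))), 0), 0) = Add(Mul(Add(-6, Mul(2, 16)), 0), 0) = Add(Mul(Add(-6, 32), 0), 0) = Add(Mul(26, 0), 0) = Add(0, 0) = 0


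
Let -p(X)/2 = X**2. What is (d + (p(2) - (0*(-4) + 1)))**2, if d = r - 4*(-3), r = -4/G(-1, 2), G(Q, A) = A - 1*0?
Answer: 1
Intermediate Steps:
G(Q, A) = A (G(Q, A) = A + 0 = A)
r = -2 (r = -4/2 = -4*1/2 = -2)
p(X) = -2*X**2
d = 10 (d = -2 - 4*(-3) = -2 + 12 = 10)
(d + (p(2) - (0*(-4) + 1)))**2 = (10 + (-2*2**2 - (0*(-4) + 1)))**2 = (10 + (-2*4 - (0 + 1)))**2 = (10 + (-8 - 1*1))**2 = (10 + (-8 - 1))**2 = (10 - 9)**2 = 1**2 = 1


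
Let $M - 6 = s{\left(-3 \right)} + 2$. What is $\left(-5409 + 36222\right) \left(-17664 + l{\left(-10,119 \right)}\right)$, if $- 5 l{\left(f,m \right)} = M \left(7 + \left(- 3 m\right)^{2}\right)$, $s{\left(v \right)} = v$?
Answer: $-4471582560$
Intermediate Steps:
$M = 5$ ($M = 6 + \left(-3 + 2\right) = 6 - 1 = 5$)
$l{\left(f,m \right)} = -7 - 9 m^{2}$ ($l{\left(f,m \right)} = - \frac{5 \left(7 + \left(- 3 m\right)^{2}\right)}{5} = - \frac{5 \left(7 + 9 m^{2}\right)}{5} = - \frac{35 + 45 m^{2}}{5} = -7 - 9 m^{2}$)
$\left(-5409 + 36222\right) \left(-17664 + l{\left(-10,119 \right)}\right) = \left(-5409 + 36222\right) \left(-17664 - \left(7 + 9 \cdot 119^{2}\right)\right) = 30813 \left(-17664 - 127456\right) = 30813 \left(-145120\right) = -4471582560$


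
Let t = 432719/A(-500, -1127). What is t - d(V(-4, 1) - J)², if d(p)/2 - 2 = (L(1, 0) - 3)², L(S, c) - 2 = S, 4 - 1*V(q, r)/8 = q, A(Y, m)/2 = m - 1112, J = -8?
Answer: -504367/4478 ≈ -112.63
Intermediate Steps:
A(Y, m) = -2224 + 2*m (A(Y, m) = 2*(m - 1112) = 2*(-1112 + m) = -2224 + 2*m)
V(q, r) = 32 - 8*q
L(S, c) = 2 + S
d(p) = 4 (d(p) = 4 + 2*((2 + 1) - 3)² = 4 + 2*(3 - 3)² = 4 + 2*0² = 4 + 2*0 = 4 + 0 = 4)
t = -432719/4478 (t = 432719/(-2224 + 2*(-1127)) = 432719/(-2224 - 2254) = 432719/(-4478) = 432719*(-1/4478) = -432719/4478 ≈ -96.632)
t - d(V(-4, 1) - J)² = -432719/4478 - 1*4² = -432719/4478 - 1*16 = -432719/4478 - 16 = -504367/4478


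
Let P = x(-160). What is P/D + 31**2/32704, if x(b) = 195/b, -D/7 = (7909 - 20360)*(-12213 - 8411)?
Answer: 123387321079/4199020661248 ≈ 0.029385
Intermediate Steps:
D = -1797525968 (D = -7*(7909 - 20360)*(-12213 - 8411) = -(-87157)*(-20624) = -7*256789424 = -1797525968)
P = -39/32 (P = 195/(-160) = 195*(-1/160) = -39/32 ≈ -1.2188)
P/D + 31**2/32704 = -39/32/(-1797525968) + 31**2/32704 = -39/32*(-1/1797525968) + 961*(1/32704) = 39/57520830976 + 961/32704 = 123387321079/4199020661248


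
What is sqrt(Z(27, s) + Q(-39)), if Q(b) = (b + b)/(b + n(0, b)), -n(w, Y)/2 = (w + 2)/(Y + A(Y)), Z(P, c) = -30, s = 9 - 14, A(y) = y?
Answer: 4*I*sqrt(82398)/217 ≈ 5.2913*I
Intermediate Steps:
s = -5
n(w, Y) = -(2 + w)/Y (n(w, Y) = -2*(w + 2)/(Y + Y) = -2*(2 + w)/(2*Y) = -2*(2 + w)*1/(2*Y) = -(2 + w)/Y)
Q(b) = 2*b/(b - 2/b) (Q(b) = (b + b)/(b + (-2 - 1*0)/b) = (2*b)/(b + (-2 + 0)/b) = (2*b)/(b - 2/b) = 2*b/(b - 2/b))
sqrt(Z(27, s) + Q(-39)) = sqrt(-30 + 2*(-39)**2/(-2 + (-39)**2)) = sqrt(-30 + 2*1521/(-2 + 1521)) = sqrt(-30 + 2*1521/1519) = sqrt(-30 + 2*1521*(1/1519)) = sqrt(-30 + 3042/1519) = sqrt(-42528/1519) = 4*I*sqrt(82398)/217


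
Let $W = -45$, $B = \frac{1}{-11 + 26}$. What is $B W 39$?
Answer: $-117$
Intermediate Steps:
$B = \frac{1}{15} \approx 0.066667$
$B W 39 = \frac{1}{15} \left(-45\right) 39 = \left(-3\right) 39 = -117$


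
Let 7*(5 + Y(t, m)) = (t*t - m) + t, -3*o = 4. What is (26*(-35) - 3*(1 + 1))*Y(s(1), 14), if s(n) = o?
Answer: 400292/63 ≈ 6353.8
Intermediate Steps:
o = -4/3 (o = -⅓*4 = -4/3 ≈ -1.3333)
s(n) = -4/3
Y(t, m) = -5 - m/7 + t/7 + t²/7 (Y(t, m) = -5 + ((t*t - m) + t)/7 = -5 + ((t² - m) + t)/7 = -5 + (t + t² - m)/7 = -5 + (-m/7 + t/7 + t²/7) = -5 - m/7 + t/7 + t²/7)
(26*(-35) - 3*(1 + 1))*Y(s(1), 14) = (26*(-35) - 3*(1 + 1))*(-5 - ⅐*14 + (⅐)*(-4/3) + (-4/3)²/7) = (-910 - 3*2)*(-5 - 2 - 4/21 + (⅐)*(16/9)) = (-910 - 6)*(-5 - 2 - 4/21 + 16/63) = -916*(-437/63) = 400292/63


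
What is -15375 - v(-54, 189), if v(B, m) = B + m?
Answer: -15510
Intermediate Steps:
-15375 - v(-54, 189) = -15375 - (-54 + 189) = -15375 - 1*135 = -15375 - 135 = -15510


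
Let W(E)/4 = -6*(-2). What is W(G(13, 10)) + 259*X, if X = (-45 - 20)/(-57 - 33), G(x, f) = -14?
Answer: 4231/18 ≈ 235.06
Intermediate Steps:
W(E) = 48 (W(E) = 4*(-6*(-2)) = 4*12 = 48)
X = 13/18 (X = -65/(-90) = -65*(-1/90) = 13/18 ≈ 0.72222)
W(G(13, 10)) + 259*X = 48 + 259*(13/18) = 48 + 3367/18 = 4231/18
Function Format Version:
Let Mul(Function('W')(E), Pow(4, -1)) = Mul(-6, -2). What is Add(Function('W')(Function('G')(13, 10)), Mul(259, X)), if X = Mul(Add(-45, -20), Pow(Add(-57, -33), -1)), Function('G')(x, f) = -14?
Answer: Rational(4231, 18) ≈ 235.06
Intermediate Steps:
Function('W')(E) = 48 (Function('W')(E) = Mul(4, Mul(-6, -2)) = Mul(4, 12) = 48)
X = Rational(13, 18) (X = Mul(-65, Pow(-90, -1)) = Mul(-65, Rational(-1, 90)) = Rational(13, 18) ≈ 0.72222)
Add(Function('W')(Function('G')(13, 10)), Mul(259, X)) = Add(48, Mul(259, Rational(13, 18))) = Add(48, Rational(3367, 18)) = Rational(4231, 18)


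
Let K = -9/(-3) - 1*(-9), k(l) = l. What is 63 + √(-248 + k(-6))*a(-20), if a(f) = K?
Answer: 63 + 12*I*√254 ≈ 63.0 + 191.25*I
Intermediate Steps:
K = 12 (K = -9*(-⅓) + 9 = 3 + 9 = 12)
a(f) = 12
63 + √(-248 + k(-6))*a(-20) = 63 + √(-248 - 6)*12 = 63 + √(-254)*12 = 63 + (I*√254)*12 = 63 + 12*I*√254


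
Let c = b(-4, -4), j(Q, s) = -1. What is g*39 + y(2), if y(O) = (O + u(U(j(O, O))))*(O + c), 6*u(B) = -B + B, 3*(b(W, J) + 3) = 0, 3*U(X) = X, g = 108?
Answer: 4210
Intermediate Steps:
U(X) = X/3
b(W, J) = -3 (b(W, J) = -3 + (1/3)*0 = -3 + 0 = -3)
c = -3
u(B) = 0 (u(B) = (-B + B)/6 = (1/6)*0 = 0)
y(O) = O*(-3 + O) (y(O) = (O + 0)*(O - 3) = O*(-3 + O))
g*39 + y(2) = 108*39 + 2*(-3 + 2) = 4212 + 2*(-1) = 4212 - 2 = 4210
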